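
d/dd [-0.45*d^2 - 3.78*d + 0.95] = -0.9*d - 3.78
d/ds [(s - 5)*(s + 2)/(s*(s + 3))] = 2*(3*s^2 + 10*s + 15)/(s^2*(s^2 + 6*s + 9))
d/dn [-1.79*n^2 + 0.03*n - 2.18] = 0.03 - 3.58*n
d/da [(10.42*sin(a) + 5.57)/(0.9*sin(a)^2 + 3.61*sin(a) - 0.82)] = (-10.026*sin(a) + 4.689*cos(2*a) - 33.3411)*cos(a)/(0.9*sin(a)^2 + 3.61*sin(a) - 0.82)^2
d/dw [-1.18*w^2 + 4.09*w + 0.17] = 4.09 - 2.36*w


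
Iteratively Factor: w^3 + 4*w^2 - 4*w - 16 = (w - 2)*(w^2 + 6*w + 8) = (w - 2)*(w + 2)*(w + 4)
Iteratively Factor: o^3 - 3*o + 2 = (o + 2)*(o^2 - 2*o + 1) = (o - 1)*(o + 2)*(o - 1)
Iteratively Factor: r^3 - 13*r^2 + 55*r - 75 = (r - 5)*(r^2 - 8*r + 15) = (r - 5)^2*(r - 3)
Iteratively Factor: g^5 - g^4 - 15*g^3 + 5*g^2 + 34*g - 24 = (g - 4)*(g^4 + 3*g^3 - 3*g^2 - 7*g + 6) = (g - 4)*(g + 3)*(g^3 - 3*g + 2) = (g - 4)*(g + 2)*(g + 3)*(g^2 - 2*g + 1) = (g - 4)*(g - 1)*(g + 2)*(g + 3)*(g - 1)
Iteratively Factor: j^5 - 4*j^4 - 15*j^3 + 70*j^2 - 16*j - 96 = (j - 4)*(j^4 - 15*j^2 + 10*j + 24) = (j - 4)*(j + 4)*(j^3 - 4*j^2 + j + 6) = (j - 4)*(j - 2)*(j + 4)*(j^2 - 2*j - 3) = (j - 4)*(j - 2)*(j + 1)*(j + 4)*(j - 3)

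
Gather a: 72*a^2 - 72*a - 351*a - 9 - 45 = 72*a^2 - 423*a - 54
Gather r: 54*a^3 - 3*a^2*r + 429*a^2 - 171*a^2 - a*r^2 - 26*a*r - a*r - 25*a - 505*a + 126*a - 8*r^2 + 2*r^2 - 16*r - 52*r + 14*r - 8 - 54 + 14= 54*a^3 + 258*a^2 - 404*a + r^2*(-a - 6) + r*(-3*a^2 - 27*a - 54) - 48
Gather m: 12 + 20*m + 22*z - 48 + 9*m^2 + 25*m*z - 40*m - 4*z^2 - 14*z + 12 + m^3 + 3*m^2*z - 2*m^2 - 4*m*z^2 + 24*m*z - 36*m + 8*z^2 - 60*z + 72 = m^3 + m^2*(3*z + 7) + m*(-4*z^2 + 49*z - 56) + 4*z^2 - 52*z + 48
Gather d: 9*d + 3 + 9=9*d + 12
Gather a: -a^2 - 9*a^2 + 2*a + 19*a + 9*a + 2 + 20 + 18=-10*a^2 + 30*a + 40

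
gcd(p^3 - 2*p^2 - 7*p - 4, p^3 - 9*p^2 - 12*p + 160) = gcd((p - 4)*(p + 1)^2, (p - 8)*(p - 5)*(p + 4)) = 1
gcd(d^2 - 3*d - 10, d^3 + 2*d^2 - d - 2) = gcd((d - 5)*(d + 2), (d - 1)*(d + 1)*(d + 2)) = d + 2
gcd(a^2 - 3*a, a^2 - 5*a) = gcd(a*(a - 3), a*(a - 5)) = a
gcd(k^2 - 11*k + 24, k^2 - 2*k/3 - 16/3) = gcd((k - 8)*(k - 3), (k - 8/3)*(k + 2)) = 1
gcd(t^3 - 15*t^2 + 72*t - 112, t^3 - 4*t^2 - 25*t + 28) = t - 7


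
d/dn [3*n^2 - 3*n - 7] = 6*n - 3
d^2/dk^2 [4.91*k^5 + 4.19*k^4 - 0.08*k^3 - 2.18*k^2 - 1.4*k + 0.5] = 98.2*k^3 + 50.28*k^2 - 0.48*k - 4.36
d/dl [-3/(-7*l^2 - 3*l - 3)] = 3*(-14*l - 3)/(7*l^2 + 3*l + 3)^2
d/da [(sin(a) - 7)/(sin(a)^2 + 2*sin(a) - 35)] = (14*sin(a) + cos(a)^2 - 22)*cos(a)/(sin(a)^2 + 2*sin(a) - 35)^2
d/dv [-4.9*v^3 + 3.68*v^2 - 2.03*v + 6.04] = -14.7*v^2 + 7.36*v - 2.03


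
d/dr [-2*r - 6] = -2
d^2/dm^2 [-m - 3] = 0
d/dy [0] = 0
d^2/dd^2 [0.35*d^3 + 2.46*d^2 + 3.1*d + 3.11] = 2.1*d + 4.92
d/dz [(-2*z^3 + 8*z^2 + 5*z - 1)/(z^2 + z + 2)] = (-2*z^4 - 4*z^3 - 9*z^2 + 34*z + 11)/(z^4 + 2*z^3 + 5*z^2 + 4*z + 4)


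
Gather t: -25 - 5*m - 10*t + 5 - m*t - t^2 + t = -5*m - t^2 + t*(-m - 9) - 20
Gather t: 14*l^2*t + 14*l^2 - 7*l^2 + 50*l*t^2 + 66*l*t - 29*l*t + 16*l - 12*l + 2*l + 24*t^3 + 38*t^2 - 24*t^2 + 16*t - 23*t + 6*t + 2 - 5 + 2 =7*l^2 + 6*l + 24*t^3 + t^2*(50*l + 14) + t*(14*l^2 + 37*l - 1) - 1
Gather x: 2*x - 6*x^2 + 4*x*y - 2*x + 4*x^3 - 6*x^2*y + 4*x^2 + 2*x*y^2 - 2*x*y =4*x^3 + x^2*(-6*y - 2) + x*(2*y^2 + 2*y)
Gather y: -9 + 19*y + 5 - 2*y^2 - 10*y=-2*y^2 + 9*y - 4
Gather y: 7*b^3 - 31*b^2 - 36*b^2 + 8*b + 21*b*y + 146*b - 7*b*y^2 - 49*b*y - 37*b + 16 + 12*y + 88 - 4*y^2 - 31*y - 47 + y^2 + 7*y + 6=7*b^3 - 67*b^2 + 117*b + y^2*(-7*b - 3) + y*(-28*b - 12) + 63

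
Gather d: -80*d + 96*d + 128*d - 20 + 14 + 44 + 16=144*d + 54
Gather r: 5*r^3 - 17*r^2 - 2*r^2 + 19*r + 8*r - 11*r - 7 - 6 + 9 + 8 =5*r^3 - 19*r^2 + 16*r + 4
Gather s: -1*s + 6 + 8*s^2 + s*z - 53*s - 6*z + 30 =8*s^2 + s*(z - 54) - 6*z + 36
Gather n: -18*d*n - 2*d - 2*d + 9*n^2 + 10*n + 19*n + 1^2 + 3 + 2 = -4*d + 9*n^2 + n*(29 - 18*d) + 6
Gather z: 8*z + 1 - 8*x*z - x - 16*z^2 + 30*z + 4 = -x - 16*z^2 + z*(38 - 8*x) + 5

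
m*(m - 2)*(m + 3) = m^3 + m^2 - 6*m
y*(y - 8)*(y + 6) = y^3 - 2*y^2 - 48*y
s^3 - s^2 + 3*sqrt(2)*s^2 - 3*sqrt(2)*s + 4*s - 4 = (s - 1)*(s + sqrt(2))*(s + 2*sqrt(2))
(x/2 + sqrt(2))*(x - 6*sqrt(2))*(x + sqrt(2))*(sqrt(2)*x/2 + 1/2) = sqrt(2)*x^4/4 - 5*x^3/4 - 35*sqrt(2)*x^2/4 - 20*x - 6*sqrt(2)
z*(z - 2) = z^2 - 2*z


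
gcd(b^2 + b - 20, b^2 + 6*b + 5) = b + 5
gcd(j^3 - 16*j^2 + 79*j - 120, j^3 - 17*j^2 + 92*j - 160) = j^2 - 13*j + 40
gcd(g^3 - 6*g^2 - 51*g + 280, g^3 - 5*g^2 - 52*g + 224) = g^2 - g - 56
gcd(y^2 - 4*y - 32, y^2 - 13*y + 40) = y - 8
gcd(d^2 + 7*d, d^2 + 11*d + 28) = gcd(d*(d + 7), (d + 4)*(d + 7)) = d + 7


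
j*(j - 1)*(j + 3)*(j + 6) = j^4 + 8*j^3 + 9*j^2 - 18*j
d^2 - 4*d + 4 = (d - 2)^2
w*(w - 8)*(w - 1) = w^3 - 9*w^2 + 8*w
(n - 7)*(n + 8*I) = n^2 - 7*n + 8*I*n - 56*I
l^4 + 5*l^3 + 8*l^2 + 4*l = l*(l + 1)*(l + 2)^2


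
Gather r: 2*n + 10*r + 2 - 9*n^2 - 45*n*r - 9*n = -9*n^2 - 7*n + r*(10 - 45*n) + 2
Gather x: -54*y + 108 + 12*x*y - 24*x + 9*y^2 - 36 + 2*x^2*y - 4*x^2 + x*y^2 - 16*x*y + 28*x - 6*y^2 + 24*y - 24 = x^2*(2*y - 4) + x*(y^2 - 4*y + 4) + 3*y^2 - 30*y + 48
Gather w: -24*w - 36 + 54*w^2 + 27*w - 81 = 54*w^2 + 3*w - 117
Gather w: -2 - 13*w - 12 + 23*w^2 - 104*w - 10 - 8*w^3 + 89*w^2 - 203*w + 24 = -8*w^3 + 112*w^2 - 320*w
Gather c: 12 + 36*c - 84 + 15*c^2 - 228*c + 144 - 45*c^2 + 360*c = -30*c^2 + 168*c + 72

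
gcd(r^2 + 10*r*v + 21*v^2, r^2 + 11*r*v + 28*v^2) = r + 7*v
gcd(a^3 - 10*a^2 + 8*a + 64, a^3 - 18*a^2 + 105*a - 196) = a - 4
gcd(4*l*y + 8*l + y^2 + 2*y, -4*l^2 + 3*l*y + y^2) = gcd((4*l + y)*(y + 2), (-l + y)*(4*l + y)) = 4*l + y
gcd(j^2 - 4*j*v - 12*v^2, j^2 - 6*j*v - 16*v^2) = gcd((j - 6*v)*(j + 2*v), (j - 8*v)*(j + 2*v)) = j + 2*v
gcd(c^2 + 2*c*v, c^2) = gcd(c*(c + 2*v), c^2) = c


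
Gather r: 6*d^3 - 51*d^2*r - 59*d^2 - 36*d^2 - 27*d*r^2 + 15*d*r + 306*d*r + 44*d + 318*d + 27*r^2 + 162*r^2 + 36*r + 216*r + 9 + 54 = 6*d^3 - 95*d^2 + 362*d + r^2*(189 - 27*d) + r*(-51*d^2 + 321*d + 252) + 63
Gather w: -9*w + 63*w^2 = 63*w^2 - 9*w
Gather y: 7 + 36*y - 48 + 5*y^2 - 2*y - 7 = 5*y^2 + 34*y - 48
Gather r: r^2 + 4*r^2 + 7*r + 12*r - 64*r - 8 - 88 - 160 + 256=5*r^2 - 45*r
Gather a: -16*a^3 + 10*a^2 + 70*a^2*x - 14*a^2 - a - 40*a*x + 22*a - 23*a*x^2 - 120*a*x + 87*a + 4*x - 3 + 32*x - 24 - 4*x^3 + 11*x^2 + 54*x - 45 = -16*a^3 + a^2*(70*x - 4) + a*(-23*x^2 - 160*x + 108) - 4*x^3 + 11*x^2 + 90*x - 72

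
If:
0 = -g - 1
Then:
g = -1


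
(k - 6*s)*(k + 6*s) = k^2 - 36*s^2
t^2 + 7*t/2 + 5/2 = (t + 1)*(t + 5/2)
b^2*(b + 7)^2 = b^4 + 14*b^3 + 49*b^2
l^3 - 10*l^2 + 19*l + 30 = (l - 6)*(l - 5)*(l + 1)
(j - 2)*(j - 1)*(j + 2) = j^3 - j^2 - 4*j + 4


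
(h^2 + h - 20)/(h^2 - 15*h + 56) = (h^2 + h - 20)/(h^2 - 15*h + 56)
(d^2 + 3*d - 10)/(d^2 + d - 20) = (d - 2)/(d - 4)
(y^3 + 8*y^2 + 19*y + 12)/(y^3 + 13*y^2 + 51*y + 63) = (y^2 + 5*y + 4)/(y^2 + 10*y + 21)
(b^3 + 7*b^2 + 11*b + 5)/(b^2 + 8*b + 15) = (b^2 + 2*b + 1)/(b + 3)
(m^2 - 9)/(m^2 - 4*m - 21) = (m - 3)/(m - 7)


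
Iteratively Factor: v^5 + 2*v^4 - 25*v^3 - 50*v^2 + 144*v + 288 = (v - 4)*(v^4 + 6*v^3 - v^2 - 54*v - 72) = (v - 4)*(v + 3)*(v^3 + 3*v^2 - 10*v - 24) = (v - 4)*(v + 3)*(v + 4)*(v^2 - v - 6) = (v - 4)*(v + 2)*(v + 3)*(v + 4)*(v - 3)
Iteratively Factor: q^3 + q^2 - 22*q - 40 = (q + 4)*(q^2 - 3*q - 10) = (q - 5)*(q + 4)*(q + 2)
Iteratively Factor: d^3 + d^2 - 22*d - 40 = (d - 5)*(d^2 + 6*d + 8) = (d - 5)*(d + 4)*(d + 2)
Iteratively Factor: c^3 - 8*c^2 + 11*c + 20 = (c + 1)*(c^2 - 9*c + 20) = (c - 4)*(c + 1)*(c - 5)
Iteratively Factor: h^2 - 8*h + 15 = (h - 3)*(h - 5)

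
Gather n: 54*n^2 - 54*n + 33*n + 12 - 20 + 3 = 54*n^2 - 21*n - 5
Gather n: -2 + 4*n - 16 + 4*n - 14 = 8*n - 32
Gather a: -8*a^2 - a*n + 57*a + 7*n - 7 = -8*a^2 + a*(57 - n) + 7*n - 7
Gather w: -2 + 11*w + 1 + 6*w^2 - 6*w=6*w^2 + 5*w - 1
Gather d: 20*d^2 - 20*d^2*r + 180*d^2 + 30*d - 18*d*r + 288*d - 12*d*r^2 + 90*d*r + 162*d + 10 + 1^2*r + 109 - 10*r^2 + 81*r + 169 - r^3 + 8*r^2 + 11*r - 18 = d^2*(200 - 20*r) + d*(-12*r^2 + 72*r + 480) - r^3 - 2*r^2 + 93*r + 270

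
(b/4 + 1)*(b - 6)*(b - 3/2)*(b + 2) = b^4/4 - 3*b^3/8 - 7*b^2 - 3*b/2 + 18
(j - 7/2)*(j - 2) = j^2 - 11*j/2 + 7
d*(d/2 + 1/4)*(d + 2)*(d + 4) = d^4/2 + 13*d^3/4 + 11*d^2/2 + 2*d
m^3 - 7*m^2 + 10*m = m*(m - 5)*(m - 2)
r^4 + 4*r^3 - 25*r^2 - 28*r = r*(r - 4)*(r + 1)*(r + 7)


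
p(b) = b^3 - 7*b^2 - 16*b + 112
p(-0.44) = 117.60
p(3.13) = 24.01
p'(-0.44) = -9.26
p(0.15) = 109.45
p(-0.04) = 112.63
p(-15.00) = -4598.00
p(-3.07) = 66.21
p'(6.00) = 8.00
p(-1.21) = 119.34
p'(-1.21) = 5.33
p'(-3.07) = 55.25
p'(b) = 3*b^2 - 14*b - 16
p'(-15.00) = 869.00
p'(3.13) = -30.43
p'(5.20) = -7.68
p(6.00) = -20.00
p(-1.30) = 118.77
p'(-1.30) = 7.27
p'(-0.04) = -15.44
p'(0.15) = -18.03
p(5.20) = -19.87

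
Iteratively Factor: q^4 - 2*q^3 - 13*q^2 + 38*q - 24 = (q - 2)*(q^3 - 13*q + 12) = (q - 3)*(q - 2)*(q^2 + 3*q - 4) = (q - 3)*(q - 2)*(q - 1)*(q + 4)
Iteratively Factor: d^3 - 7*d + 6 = (d - 2)*(d^2 + 2*d - 3) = (d - 2)*(d + 3)*(d - 1)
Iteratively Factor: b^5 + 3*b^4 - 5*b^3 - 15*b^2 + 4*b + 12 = (b - 2)*(b^4 + 5*b^3 + 5*b^2 - 5*b - 6) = (b - 2)*(b + 1)*(b^3 + 4*b^2 + b - 6) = (b - 2)*(b - 1)*(b + 1)*(b^2 + 5*b + 6) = (b - 2)*(b - 1)*(b + 1)*(b + 2)*(b + 3)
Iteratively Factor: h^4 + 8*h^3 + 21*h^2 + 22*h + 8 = (h + 2)*(h^3 + 6*h^2 + 9*h + 4) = (h + 1)*(h + 2)*(h^2 + 5*h + 4) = (h + 1)^2*(h + 2)*(h + 4)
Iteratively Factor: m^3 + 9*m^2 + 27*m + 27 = (m + 3)*(m^2 + 6*m + 9) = (m + 3)^2*(m + 3)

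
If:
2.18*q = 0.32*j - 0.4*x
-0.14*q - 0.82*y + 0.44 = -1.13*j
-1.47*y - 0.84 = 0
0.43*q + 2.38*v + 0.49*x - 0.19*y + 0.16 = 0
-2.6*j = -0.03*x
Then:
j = -0.27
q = 4.29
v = 3.97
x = -23.61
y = -0.57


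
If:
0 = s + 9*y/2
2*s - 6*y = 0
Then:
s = 0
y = 0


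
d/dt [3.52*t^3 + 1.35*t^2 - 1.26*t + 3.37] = 10.56*t^2 + 2.7*t - 1.26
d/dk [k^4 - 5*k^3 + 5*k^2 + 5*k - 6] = 4*k^3 - 15*k^2 + 10*k + 5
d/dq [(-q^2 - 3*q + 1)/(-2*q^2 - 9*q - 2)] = (3*q^2 + 8*q + 15)/(4*q^4 + 36*q^3 + 89*q^2 + 36*q + 4)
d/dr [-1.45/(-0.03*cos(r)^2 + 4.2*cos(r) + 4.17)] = (0.087*cos(r) - 6.09)*sin(r)/(-0.03*cos(r)^2 + 4.2*cos(r) + 4.17)^2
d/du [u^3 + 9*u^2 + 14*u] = 3*u^2 + 18*u + 14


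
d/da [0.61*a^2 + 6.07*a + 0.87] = 1.22*a + 6.07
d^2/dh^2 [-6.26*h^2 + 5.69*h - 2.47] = -12.5200000000000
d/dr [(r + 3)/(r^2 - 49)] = (r^2 - 2*r*(r + 3) - 49)/(r^2 - 49)^2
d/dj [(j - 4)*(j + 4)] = 2*j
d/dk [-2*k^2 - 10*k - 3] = -4*k - 10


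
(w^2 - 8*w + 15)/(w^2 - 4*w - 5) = (w - 3)/(w + 1)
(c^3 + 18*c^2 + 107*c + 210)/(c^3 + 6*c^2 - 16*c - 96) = (c^2 + 12*c + 35)/(c^2 - 16)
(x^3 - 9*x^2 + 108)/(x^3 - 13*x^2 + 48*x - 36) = (x + 3)/(x - 1)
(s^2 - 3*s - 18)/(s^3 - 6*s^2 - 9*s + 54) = 1/(s - 3)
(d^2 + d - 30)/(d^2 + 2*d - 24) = (d - 5)/(d - 4)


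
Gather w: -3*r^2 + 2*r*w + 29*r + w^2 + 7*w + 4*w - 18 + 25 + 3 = -3*r^2 + 29*r + w^2 + w*(2*r + 11) + 10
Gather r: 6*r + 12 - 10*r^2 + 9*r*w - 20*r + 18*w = -10*r^2 + r*(9*w - 14) + 18*w + 12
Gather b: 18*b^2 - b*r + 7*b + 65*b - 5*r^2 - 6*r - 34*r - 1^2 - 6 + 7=18*b^2 + b*(72 - r) - 5*r^2 - 40*r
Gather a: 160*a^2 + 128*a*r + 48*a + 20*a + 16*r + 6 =160*a^2 + a*(128*r + 68) + 16*r + 6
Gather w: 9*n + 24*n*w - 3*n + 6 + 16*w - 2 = 6*n + w*(24*n + 16) + 4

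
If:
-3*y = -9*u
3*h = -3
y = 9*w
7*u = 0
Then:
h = -1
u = 0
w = 0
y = 0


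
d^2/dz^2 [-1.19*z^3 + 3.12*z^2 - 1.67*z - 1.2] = 6.24 - 7.14*z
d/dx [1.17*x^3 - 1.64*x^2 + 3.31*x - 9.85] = 3.51*x^2 - 3.28*x + 3.31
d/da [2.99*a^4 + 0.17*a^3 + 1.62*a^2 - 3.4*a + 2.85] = 11.96*a^3 + 0.51*a^2 + 3.24*a - 3.4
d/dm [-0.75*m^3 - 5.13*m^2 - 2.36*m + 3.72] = -2.25*m^2 - 10.26*m - 2.36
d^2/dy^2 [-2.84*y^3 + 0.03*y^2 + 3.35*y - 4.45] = 0.06 - 17.04*y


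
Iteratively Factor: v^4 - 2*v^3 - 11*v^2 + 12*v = (v - 4)*(v^3 + 2*v^2 - 3*v) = (v - 4)*(v + 3)*(v^2 - v) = v*(v - 4)*(v + 3)*(v - 1)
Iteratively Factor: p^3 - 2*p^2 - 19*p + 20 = (p + 4)*(p^2 - 6*p + 5) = (p - 5)*(p + 4)*(p - 1)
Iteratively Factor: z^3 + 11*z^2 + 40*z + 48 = (z + 4)*(z^2 + 7*z + 12) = (z + 3)*(z + 4)*(z + 4)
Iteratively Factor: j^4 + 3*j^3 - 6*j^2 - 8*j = (j + 1)*(j^3 + 2*j^2 - 8*j) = (j + 1)*(j + 4)*(j^2 - 2*j) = j*(j + 1)*(j + 4)*(j - 2)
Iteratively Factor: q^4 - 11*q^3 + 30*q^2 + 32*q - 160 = (q - 4)*(q^3 - 7*q^2 + 2*q + 40) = (q - 4)^2*(q^2 - 3*q - 10) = (q - 4)^2*(q + 2)*(q - 5)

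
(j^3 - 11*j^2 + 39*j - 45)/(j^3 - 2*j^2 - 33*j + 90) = (j - 3)/(j + 6)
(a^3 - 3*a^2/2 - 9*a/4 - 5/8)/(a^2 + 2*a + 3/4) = (4*a^2 - 8*a - 5)/(2*(2*a + 3))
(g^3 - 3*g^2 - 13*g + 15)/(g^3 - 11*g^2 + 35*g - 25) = (g + 3)/(g - 5)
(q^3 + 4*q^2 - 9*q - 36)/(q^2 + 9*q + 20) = (q^2 - 9)/(q + 5)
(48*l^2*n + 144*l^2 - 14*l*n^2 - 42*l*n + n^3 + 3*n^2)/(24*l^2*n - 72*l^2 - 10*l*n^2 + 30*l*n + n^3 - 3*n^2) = (8*l*n + 24*l - n^2 - 3*n)/(4*l*n - 12*l - n^2 + 3*n)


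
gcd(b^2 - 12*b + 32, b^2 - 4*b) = b - 4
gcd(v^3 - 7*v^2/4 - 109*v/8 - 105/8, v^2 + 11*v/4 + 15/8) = v + 3/2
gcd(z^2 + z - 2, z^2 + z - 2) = z^2 + z - 2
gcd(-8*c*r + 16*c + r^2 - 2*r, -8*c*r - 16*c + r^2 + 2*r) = -8*c + r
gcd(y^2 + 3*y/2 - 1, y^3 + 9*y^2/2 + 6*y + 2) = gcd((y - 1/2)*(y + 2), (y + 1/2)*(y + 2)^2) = y + 2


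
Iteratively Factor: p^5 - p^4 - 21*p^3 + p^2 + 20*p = (p)*(p^4 - p^3 - 21*p^2 + p + 20) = p*(p - 1)*(p^3 - 21*p - 20) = p*(p - 1)*(p + 4)*(p^2 - 4*p - 5) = p*(p - 1)*(p + 1)*(p + 4)*(p - 5)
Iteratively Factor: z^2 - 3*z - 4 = (z + 1)*(z - 4)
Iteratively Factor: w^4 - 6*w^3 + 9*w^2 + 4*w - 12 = (w - 2)*(w^3 - 4*w^2 + w + 6) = (w - 2)^2*(w^2 - 2*w - 3) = (w - 2)^2*(w + 1)*(w - 3)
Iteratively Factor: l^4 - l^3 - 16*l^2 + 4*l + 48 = (l - 4)*(l^3 + 3*l^2 - 4*l - 12) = (l - 4)*(l + 2)*(l^2 + l - 6) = (l - 4)*(l + 2)*(l + 3)*(l - 2)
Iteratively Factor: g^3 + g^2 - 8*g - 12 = (g + 2)*(g^2 - g - 6) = (g + 2)^2*(g - 3)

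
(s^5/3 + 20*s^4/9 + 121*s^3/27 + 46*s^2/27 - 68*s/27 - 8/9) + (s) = s^5/3 + 20*s^4/9 + 121*s^3/27 + 46*s^2/27 - 41*s/27 - 8/9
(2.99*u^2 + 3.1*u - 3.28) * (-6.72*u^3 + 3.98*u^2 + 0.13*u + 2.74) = -20.0928*u^5 - 8.9318*u^4 + 34.7683*u^3 - 4.4588*u^2 + 8.0676*u - 8.9872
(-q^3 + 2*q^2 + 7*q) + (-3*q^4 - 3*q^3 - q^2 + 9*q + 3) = -3*q^4 - 4*q^3 + q^2 + 16*q + 3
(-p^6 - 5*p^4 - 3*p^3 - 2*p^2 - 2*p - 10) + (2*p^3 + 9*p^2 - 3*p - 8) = -p^6 - 5*p^4 - p^3 + 7*p^2 - 5*p - 18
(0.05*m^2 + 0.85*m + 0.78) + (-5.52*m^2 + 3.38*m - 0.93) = -5.47*m^2 + 4.23*m - 0.15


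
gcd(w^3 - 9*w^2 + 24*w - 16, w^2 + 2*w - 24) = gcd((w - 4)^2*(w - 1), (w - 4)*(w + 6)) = w - 4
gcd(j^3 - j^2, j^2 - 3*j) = j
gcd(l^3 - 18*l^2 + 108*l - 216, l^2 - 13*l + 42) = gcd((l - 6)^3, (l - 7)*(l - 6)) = l - 6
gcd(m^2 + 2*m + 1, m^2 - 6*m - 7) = m + 1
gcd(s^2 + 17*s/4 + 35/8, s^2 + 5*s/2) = s + 5/2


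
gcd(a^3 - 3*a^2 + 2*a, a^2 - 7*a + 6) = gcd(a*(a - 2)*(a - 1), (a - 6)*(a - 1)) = a - 1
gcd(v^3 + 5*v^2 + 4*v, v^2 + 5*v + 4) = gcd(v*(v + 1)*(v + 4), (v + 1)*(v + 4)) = v^2 + 5*v + 4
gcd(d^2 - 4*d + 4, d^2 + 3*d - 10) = d - 2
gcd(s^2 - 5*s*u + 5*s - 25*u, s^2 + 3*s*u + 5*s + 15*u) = s + 5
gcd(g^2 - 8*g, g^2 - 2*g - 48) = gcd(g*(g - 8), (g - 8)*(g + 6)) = g - 8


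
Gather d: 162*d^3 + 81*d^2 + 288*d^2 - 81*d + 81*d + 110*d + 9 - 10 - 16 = 162*d^3 + 369*d^2 + 110*d - 17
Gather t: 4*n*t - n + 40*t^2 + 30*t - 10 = -n + 40*t^2 + t*(4*n + 30) - 10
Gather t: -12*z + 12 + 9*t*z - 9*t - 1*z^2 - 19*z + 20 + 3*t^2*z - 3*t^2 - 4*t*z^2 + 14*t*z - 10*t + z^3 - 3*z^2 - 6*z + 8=t^2*(3*z - 3) + t*(-4*z^2 + 23*z - 19) + z^3 - 4*z^2 - 37*z + 40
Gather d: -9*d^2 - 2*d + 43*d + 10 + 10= -9*d^2 + 41*d + 20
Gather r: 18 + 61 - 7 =72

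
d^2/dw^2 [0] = 0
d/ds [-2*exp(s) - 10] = -2*exp(s)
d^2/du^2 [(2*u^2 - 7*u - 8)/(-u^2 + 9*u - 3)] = 2*(-11*u^3 + 42*u^2 - 279*u + 795)/(u^6 - 27*u^5 + 252*u^4 - 891*u^3 + 756*u^2 - 243*u + 27)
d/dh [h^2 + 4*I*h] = 2*h + 4*I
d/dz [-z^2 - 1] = -2*z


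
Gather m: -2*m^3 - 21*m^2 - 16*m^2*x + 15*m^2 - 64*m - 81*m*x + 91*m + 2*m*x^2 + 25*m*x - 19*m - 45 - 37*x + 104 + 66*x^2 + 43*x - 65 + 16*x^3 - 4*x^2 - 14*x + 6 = -2*m^3 + m^2*(-16*x - 6) + m*(2*x^2 - 56*x + 8) + 16*x^3 + 62*x^2 - 8*x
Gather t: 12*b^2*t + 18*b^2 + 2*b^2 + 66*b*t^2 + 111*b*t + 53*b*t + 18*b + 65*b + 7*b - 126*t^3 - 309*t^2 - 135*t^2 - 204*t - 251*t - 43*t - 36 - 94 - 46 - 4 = 20*b^2 + 90*b - 126*t^3 + t^2*(66*b - 444) + t*(12*b^2 + 164*b - 498) - 180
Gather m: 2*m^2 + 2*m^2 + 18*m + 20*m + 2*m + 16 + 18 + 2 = 4*m^2 + 40*m + 36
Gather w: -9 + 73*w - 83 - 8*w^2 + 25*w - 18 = -8*w^2 + 98*w - 110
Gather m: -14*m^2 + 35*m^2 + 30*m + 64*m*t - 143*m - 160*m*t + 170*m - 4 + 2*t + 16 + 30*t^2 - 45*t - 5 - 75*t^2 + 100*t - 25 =21*m^2 + m*(57 - 96*t) - 45*t^2 + 57*t - 18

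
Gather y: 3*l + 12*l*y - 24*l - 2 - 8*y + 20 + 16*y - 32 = -21*l + y*(12*l + 8) - 14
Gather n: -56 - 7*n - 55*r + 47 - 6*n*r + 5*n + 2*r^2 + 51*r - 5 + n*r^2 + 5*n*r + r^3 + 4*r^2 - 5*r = n*(r^2 - r - 2) + r^3 + 6*r^2 - 9*r - 14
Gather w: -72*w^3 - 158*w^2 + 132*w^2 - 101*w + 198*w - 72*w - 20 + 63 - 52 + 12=-72*w^3 - 26*w^2 + 25*w + 3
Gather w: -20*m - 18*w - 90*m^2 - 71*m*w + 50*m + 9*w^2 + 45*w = -90*m^2 + 30*m + 9*w^2 + w*(27 - 71*m)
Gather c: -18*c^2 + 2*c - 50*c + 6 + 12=-18*c^2 - 48*c + 18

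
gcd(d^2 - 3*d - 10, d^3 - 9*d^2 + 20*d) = d - 5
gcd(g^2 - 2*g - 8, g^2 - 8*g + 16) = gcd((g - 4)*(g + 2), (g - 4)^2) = g - 4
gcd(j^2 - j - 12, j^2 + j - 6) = j + 3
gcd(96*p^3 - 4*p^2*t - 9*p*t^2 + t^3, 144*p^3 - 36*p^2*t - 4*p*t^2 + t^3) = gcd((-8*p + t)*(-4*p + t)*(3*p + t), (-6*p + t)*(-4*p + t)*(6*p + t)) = 4*p - t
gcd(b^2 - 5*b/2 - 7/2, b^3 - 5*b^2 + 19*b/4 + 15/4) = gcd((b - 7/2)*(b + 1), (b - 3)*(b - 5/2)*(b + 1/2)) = 1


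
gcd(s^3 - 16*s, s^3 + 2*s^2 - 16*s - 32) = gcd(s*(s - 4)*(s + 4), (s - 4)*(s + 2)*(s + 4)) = s^2 - 16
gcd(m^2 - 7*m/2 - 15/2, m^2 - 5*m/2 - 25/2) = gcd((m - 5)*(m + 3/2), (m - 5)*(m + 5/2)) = m - 5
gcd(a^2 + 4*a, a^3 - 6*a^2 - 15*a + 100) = a + 4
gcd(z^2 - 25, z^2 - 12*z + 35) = z - 5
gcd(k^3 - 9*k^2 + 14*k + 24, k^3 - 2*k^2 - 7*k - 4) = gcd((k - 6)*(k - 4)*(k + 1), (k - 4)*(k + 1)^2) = k^2 - 3*k - 4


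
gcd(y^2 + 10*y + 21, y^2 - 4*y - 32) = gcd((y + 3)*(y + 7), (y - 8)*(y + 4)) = 1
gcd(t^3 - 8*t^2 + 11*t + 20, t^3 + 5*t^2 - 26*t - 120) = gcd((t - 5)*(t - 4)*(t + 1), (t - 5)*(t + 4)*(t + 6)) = t - 5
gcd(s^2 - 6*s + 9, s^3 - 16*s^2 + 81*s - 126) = s - 3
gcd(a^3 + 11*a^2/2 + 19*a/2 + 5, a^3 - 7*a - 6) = a^2 + 3*a + 2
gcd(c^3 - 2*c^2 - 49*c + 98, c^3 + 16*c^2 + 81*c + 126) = c + 7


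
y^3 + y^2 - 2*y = y*(y - 1)*(y + 2)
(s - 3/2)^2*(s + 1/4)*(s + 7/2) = s^4 + 3*s^3/4 - 65*s^2/8 + 93*s/16 + 63/32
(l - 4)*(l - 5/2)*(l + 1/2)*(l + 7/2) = l^4 - 5*l^3/2 - 57*l^2/4 + 229*l/8 + 35/2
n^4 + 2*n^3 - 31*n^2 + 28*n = n*(n - 4)*(n - 1)*(n + 7)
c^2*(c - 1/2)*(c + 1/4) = c^4 - c^3/4 - c^2/8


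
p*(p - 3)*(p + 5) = p^3 + 2*p^2 - 15*p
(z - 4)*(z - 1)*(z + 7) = z^3 + 2*z^2 - 31*z + 28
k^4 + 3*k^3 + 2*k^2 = k^2*(k + 1)*(k + 2)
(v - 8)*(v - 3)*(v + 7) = v^3 - 4*v^2 - 53*v + 168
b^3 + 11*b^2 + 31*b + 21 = (b + 1)*(b + 3)*(b + 7)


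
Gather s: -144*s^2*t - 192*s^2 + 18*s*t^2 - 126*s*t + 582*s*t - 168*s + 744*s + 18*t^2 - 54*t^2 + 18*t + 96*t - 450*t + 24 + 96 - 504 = s^2*(-144*t - 192) + s*(18*t^2 + 456*t + 576) - 36*t^2 - 336*t - 384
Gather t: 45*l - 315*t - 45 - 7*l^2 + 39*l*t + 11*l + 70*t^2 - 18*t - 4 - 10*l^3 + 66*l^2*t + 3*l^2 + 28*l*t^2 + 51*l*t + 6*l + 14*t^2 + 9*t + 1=-10*l^3 - 4*l^2 + 62*l + t^2*(28*l + 84) + t*(66*l^2 + 90*l - 324) - 48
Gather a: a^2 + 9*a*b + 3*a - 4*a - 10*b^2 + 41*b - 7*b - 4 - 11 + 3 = a^2 + a*(9*b - 1) - 10*b^2 + 34*b - 12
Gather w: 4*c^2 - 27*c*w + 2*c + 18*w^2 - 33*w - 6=4*c^2 + 2*c + 18*w^2 + w*(-27*c - 33) - 6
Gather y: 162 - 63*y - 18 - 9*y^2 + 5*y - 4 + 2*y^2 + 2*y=-7*y^2 - 56*y + 140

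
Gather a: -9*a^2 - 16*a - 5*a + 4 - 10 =-9*a^2 - 21*a - 6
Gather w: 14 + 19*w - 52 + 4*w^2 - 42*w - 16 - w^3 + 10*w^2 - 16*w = -w^3 + 14*w^2 - 39*w - 54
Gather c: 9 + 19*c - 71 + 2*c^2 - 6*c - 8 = 2*c^2 + 13*c - 70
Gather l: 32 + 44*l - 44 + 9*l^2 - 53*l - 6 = 9*l^2 - 9*l - 18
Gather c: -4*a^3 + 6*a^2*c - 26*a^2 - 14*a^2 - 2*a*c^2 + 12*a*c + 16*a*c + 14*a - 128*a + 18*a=-4*a^3 - 40*a^2 - 2*a*c^2 - 96*a + c*(6*a^2 + 28*a)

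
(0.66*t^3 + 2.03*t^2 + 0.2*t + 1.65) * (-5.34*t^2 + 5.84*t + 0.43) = -3.5244*t^5 - 6.9858*t^4 + 11.071*t^3 - 6.7701*t^2 + 9.722*t + 0.7095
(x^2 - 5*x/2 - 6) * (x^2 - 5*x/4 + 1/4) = x^4 - 15*x^3/4 - 21*x^2/8 + 55*x/8 - 3/2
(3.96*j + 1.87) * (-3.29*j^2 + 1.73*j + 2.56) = -13.0284*j^3 + 0.698499999999999*j^2 + 13.3727*j + 4.7872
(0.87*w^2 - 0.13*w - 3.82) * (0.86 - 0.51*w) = -0.4437*w^3 + 0.8145*w^2 + 1.8364*w - 3.2852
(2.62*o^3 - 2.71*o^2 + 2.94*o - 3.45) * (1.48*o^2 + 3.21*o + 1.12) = 3.8776*o^5 + 4.3994*o^4 - 1.4135*o^3 + 1.2962*o^2 - 7.7817*o - 3.864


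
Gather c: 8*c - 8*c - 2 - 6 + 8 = 0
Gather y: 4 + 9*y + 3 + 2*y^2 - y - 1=2*y^2 + 8*y + 6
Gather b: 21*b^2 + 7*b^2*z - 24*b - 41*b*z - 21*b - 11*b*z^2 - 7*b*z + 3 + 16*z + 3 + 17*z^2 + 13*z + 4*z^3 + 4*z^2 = b^2*(7*z + 21) + b*(-11*z^2 - 48*z - 45) + 4*z^3 + 21*z^2 + 29*z + 6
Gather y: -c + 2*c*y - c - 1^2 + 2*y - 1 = -2*c + y*(2*c + 2) - 2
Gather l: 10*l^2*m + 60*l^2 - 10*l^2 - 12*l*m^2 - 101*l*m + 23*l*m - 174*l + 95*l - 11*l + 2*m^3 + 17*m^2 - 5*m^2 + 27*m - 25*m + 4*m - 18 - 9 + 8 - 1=l^2*(10*m + 50) + l*(-12*m^2 - 78*m - 90) + 2*m^3 + 12*m^2 + 6*m - 20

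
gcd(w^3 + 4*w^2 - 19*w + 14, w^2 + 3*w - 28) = w + 7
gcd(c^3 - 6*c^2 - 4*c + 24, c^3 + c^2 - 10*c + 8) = c - 2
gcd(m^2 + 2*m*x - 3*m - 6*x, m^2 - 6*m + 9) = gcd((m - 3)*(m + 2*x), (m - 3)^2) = m - 3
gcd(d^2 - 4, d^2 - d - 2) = d - 2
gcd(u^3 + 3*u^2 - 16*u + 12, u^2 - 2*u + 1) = u - 1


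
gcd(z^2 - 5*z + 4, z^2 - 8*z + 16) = z - 4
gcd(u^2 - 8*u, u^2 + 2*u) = u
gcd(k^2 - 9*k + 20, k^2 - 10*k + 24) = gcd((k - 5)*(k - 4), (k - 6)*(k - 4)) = k - 4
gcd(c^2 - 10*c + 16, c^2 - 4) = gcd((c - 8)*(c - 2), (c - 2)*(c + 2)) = c - 2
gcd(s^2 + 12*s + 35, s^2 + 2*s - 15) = s + 5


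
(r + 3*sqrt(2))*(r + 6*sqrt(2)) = r^2 + 9*sqrt(2)*r + 36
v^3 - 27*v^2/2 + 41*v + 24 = (v - 8)*(v - 6)*(v + 1/2)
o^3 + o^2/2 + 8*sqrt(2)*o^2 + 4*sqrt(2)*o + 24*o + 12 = (o + 1/2)*(o + 2*sqrt(2))*(o + 6*sqrt(2))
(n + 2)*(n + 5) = n^2 + 7*n + 10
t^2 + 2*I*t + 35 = (t - 5*I)*(t + 7*I)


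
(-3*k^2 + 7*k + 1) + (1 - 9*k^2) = -12*k^2 + 7*k + 2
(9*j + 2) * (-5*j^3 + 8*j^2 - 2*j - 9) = -45*j^4 + 62*j^3 - 2*j^2 - 85*j - 18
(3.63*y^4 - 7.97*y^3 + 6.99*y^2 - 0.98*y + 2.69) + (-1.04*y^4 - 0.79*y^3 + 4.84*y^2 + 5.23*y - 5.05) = 2.59*y^4 - 8.76*y^3 + 11.83*y^2 + 4.25*y - 2.36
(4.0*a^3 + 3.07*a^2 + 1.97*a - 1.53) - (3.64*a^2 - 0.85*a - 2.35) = 4.0*a^3 - 0.57*a^2 + 2.82*a + 0.82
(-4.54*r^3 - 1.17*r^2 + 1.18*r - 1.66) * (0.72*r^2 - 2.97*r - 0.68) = -3.2688*r^5 + 12.6414*r^4 + 7.4117*r^3 - 3.9042*r^2 + 4.1278*r + 1.1288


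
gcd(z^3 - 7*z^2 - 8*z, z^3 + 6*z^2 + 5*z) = z^2 + z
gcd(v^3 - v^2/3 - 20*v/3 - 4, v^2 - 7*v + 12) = v - 3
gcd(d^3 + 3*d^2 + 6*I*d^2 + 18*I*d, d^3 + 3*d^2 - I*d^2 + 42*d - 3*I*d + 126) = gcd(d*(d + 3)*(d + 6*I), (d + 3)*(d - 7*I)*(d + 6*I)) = d^2 + d*(3 + 6*I) + 18*I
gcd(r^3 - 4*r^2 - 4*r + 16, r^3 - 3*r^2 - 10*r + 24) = r^2 - 6*r + 8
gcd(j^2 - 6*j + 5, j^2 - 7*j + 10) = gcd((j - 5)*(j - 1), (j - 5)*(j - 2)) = j - 5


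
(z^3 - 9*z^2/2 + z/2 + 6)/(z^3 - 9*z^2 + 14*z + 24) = (z - 3/2)/(z - 6)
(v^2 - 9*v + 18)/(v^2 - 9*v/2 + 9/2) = 2*(v - 6)/(2*v - 3)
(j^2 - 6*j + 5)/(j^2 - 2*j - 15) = (j - 1)/(j + 3)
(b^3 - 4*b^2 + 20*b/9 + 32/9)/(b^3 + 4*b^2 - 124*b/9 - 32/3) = (b - 2)/(b + 6)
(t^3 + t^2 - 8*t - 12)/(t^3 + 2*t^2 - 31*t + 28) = (t^3 + t^2 - 8*t - 12)/(t^3 + 2*t^2 - 31*t + 28)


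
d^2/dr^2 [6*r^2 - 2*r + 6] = 12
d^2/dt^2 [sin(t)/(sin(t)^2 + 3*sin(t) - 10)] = (-sin(t)^5 + 3*sin(t)^4 - 58*sin(t)^3 - 30*sin(t)^2 - 40*sin(t) + 60)/((sin(t) - 2)^3*(sin(t) + 5)^3)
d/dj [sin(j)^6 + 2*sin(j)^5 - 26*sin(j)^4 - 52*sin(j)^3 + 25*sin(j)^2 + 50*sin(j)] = 2*(3*sin(j)^5 + 5*sin(j)^4 - 52*sin(j)^3 - 78*sin(j)^2 + 25*sin(j) + 25)*cos(j)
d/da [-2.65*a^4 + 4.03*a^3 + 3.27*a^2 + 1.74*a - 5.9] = -10.6*a^3 + 12.09*a^2 + 6.54*a + 1.74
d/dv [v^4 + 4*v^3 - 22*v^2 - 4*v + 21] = 4*v^3 + 12*v^2 - 44*v - 4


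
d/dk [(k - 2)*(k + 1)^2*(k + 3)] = 4*k^3 + 9*k^2 - 6*k - 11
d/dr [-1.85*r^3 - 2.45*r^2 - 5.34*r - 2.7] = -5.55*r^2 - 4.9*r - 5.34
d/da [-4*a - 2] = -4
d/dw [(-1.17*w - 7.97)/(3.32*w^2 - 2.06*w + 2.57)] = (3.8844*w^2 + 52.9208*w - 19.4251)/(11.0224*w^4 - 13.6784*w^3 + 21.3084*w^2 - 10.5884*w + 6.6049)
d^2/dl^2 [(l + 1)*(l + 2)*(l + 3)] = 6*l + 12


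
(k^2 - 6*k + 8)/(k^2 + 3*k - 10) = (k - 4)/(k + 5)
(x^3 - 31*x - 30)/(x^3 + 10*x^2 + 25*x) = (x^2 - 5*x - 6)/(x*(x + 5))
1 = 1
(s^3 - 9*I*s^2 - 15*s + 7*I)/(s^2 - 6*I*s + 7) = (s^2 - 2*I*s - 1)/(s + I)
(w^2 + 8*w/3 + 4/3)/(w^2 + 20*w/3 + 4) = (w + 2)/(w + 6)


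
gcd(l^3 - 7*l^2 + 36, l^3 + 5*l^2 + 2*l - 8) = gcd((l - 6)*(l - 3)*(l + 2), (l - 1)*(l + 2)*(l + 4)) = l + 2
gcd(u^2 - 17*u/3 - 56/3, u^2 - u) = 1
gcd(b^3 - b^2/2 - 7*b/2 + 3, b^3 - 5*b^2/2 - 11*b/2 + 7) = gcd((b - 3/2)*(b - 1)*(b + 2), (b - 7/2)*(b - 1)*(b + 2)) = b^2 + b - 2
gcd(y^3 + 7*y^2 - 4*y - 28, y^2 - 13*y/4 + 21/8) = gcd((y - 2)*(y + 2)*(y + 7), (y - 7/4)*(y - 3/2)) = 1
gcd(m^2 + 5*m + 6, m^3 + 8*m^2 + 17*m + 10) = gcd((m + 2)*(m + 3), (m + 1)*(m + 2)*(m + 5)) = m + 2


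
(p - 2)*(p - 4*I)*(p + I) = p^3 - 2*p^2 - 3*I*p^2 + 4*p + 6*I*p - 8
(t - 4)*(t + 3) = t^2 - t - 12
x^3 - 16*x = x*(x - 4)*(x + 4)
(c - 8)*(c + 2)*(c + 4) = c^3 - 2*c^2 - 40*c - 64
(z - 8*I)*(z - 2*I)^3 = z^4 - 14*I*z^3 - 60*z^2 + 104*I*z + 64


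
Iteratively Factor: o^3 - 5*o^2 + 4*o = (o)*(o^2 - 5*o + 4) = o*(o - 4)*(o - 1)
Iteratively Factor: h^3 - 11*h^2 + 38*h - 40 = (h - 2)*(h^2 - 9*h + 20) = (h - 4)*(h - 2)*(h - 5)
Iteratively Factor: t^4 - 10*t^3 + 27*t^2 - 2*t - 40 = (t - 4)*(t^3 - 6*t^2 + 3*t + 10) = (t - 4)*(t - 2)*(t^2 - 4*t - 5) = (t - 5)*(t - 4)*(t - 2)*(t + 1)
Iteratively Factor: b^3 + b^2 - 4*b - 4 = (b - 2)*(b^2 + 3*b + 2) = (b - 2)*(b + 1)*(b + 2)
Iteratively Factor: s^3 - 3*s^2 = (s)*(s^2 - 3*s) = s^2*(s - 3)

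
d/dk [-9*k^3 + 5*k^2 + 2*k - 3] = -27*k^2 + 10*k + 2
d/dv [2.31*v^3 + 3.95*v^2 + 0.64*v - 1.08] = 6.93*v^2 + 7.9*v + 0.64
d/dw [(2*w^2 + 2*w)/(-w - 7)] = 2*(-w^2 - 14*w - 7)/(w^2 + 14*w + 49)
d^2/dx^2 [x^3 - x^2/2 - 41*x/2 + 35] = 6*x - 1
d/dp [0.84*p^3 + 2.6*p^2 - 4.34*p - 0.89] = 2.52*p^2 + 5.2*p - 4.34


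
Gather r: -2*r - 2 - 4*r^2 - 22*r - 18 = -4*r^2 - 24*r - 20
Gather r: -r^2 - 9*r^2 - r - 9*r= -10*r^2 - 10*r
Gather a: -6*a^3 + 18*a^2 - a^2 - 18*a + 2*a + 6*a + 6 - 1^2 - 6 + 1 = -6*a^3 + 17*a^2 - 10*a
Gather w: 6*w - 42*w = -36*w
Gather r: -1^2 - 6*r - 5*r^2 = -5*r^2 - 6*r - 1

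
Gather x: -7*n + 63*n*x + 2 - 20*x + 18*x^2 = -7*n + 18*x^2 + x*(63*n - 20) + 2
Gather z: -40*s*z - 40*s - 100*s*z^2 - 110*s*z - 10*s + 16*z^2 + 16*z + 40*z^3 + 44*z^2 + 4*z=-50*s + 40*z^3 + z^2*(60 - 100*s) + z*(20 - 150*s)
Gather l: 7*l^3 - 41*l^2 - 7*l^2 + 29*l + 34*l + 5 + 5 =7*l^3 - 48*l^2 + 63*l + 10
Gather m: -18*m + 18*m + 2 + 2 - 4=0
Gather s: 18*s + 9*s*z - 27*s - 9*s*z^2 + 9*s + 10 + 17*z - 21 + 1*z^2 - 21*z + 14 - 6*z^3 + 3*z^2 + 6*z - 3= s*(-9*z^2 + 9*z) - 6*z^3 + 4*z^2 + 2*z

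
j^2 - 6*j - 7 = (j - 7)*(j + 1)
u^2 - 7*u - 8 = (u - 8)*(u + 1)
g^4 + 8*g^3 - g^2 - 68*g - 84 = (g - 3)*(g + 2)^2*(g + 7)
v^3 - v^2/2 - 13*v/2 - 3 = (v - 3)*(v + 1/2)*(v + 2)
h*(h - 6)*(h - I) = h^3 - 6*h^2 - I*h^2 + 6*I*h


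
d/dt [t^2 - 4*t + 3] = 2*t - 4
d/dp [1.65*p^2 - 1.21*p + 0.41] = 3.3*p - 1.21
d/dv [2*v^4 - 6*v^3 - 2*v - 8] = 8*v^3 - 18*v^2 - 2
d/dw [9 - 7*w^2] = -14*w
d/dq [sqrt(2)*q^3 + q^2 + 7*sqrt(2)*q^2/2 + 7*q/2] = 3*sqrt(2)*q^2 + 2*q + 7*sqrt(2)*q + 7/2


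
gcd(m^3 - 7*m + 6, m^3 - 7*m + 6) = m^3 - 7*m + 6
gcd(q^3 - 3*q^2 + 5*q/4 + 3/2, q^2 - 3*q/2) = q - 3/2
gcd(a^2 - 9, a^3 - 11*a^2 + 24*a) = a - 3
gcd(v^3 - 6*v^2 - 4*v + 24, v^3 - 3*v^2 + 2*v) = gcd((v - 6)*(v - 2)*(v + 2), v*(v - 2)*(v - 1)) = v - 2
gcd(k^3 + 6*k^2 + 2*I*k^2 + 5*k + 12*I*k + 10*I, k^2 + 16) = 1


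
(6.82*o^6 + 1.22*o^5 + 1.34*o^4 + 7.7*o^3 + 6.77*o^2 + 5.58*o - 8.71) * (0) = 0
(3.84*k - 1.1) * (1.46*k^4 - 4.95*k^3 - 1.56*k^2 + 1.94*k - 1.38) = 5.6064*k^5 - 20.614*k^4 - 0.5454*k^3 + 9.1656*k^2 - 7.4332*k + 1.518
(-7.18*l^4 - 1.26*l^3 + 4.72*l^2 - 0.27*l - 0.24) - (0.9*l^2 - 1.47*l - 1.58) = -7.18*l^4 - 1.26*l^3 + 3.82*l^2 + 1.2*l + 1.34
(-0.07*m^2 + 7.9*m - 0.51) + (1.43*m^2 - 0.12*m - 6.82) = 1.36*m^2 + 7.78*m - 7.33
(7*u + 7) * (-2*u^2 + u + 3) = -14*u^3 - 7*u^2 + 28*u + 21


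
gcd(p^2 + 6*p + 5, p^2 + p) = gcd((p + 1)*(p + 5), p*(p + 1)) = p + 1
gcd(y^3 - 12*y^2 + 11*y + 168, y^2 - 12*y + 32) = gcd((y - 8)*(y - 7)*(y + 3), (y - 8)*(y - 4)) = y - 8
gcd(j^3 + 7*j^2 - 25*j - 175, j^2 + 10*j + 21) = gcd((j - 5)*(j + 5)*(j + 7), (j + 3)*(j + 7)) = j + 7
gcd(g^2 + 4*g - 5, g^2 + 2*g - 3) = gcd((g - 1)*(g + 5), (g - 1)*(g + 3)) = g - 1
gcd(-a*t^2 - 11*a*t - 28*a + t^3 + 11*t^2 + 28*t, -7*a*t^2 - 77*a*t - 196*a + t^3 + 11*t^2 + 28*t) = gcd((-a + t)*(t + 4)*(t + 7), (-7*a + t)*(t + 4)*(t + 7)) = t^2 + 11*t + 28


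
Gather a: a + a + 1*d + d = 2*a + 2*d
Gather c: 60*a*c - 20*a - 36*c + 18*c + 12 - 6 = -20*a + c*(60*a - 18) + 6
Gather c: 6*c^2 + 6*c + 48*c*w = 6*c^2 + c*(48*w + 6)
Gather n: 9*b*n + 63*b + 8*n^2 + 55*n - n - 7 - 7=63*b + 8*n^2 + n*(9*b + 54) - 14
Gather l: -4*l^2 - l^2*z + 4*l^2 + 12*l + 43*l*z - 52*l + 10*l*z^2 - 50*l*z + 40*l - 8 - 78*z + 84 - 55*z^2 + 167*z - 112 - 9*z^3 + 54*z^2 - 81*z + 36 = -l^2*z + l*(10*z^2 - 7*z) - 9*z^3 - z^2 + 8*z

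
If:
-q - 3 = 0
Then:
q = -3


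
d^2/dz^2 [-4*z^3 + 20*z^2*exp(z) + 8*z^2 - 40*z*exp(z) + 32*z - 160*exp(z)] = 20*z^2*exp(z) + 40*z*exp(z) - 24*z - 200*exp(z) + 16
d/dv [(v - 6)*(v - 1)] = 2*v - 7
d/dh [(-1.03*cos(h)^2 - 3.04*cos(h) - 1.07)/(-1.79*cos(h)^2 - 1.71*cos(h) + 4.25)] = (3.6803*cos(h)^2 + 12.5856*cos(h) + 14.7497)*sin(h)/(3.2041*cos(h)^4 + 6.1218*cos(h)^3 - 12.2909*cos(h)^2 - 14.535*cos(h) + 18.0625)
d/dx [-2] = 0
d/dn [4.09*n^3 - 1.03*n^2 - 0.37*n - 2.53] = 12.27*n^2 - 2.06*n - 0.37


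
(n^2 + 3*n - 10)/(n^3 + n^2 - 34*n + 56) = (n + 5)/(n^2 + 3*n - 28)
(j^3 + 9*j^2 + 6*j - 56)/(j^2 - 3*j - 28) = (j^2 + 5*j - 14)/(j - 7)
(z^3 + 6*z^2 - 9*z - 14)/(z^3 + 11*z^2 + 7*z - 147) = (z^2 - z - 2)/(z^2 + 4*z - 21)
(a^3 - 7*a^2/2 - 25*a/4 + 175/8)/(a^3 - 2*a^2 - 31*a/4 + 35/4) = (a - 5/2)/(a - 1)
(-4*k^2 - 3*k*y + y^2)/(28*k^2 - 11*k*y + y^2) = (k + y)/(-7*k + y)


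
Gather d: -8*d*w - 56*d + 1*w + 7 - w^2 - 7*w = d*(-8*w - 56) - w^2 - 6*w + 7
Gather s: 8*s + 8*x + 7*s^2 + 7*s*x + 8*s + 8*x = 7*s^2 + s*(7*x + 16) + 16*x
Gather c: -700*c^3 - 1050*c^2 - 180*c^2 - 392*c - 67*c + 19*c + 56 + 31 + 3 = -700*c^3 - 1230*c^2 - 440*c + 90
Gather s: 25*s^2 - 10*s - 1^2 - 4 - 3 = 25*s^2 - 10*s - 8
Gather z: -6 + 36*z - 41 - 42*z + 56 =9 - 6*z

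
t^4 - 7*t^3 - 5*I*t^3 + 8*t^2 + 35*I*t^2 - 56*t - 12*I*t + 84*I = (t - 7)*(t - 6*I)*(t - I)*(t + 2*I)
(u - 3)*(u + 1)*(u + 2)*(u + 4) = u^4 + 4*u^3 - 7*u^2 - 34*u - 24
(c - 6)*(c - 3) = c^2 - 9*c + 18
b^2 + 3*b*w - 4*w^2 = (b - w)*(b + 4*w)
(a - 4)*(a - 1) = a^2 - 5*a + 4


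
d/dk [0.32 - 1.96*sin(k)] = -1.96*cos(k)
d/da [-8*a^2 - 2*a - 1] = -16*a - 2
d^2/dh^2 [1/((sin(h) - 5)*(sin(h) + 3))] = (-4*sin(h)^4 + 6*sin(h)^3 - 58*sin(h)^2 + 18*sin(h) + 38)/((sin(h) - 5)^3*(sin(h) + 3)^3)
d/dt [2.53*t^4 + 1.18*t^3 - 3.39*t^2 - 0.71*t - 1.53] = 10.12*t^3 + 3.54*t^2 - 6.78*t - 0.71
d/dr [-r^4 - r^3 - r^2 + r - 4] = -4*r^3 - 3*r^2 - 2*r + 1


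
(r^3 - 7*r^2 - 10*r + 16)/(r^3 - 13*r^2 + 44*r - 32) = (r + 2)/(r - 4)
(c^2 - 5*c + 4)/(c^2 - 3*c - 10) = (-c^2 + 5*c - 4)/(-c^2 + 3*c + 10)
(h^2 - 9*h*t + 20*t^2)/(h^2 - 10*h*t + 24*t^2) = (-h + 5*t)/(-h + 6*t)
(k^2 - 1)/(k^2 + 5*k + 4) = (k - 1)/(k + 4)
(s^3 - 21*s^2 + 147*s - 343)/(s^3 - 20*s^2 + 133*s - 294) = (s - 7)/(s - 6)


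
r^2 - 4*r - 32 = (r - 8)*(r + 4)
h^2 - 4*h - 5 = (h - 5)*(h + 1)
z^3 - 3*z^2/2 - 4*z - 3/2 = (z - 3)*(z + 1/2)*(z + 1)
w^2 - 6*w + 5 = (w - 5)*(w - 1)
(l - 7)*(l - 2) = l^2 - 9*l + 14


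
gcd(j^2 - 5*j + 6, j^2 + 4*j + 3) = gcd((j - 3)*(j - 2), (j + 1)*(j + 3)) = 1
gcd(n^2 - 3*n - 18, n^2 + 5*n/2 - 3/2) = n + 3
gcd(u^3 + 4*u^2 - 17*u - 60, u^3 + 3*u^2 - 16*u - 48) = u^2 - u - 12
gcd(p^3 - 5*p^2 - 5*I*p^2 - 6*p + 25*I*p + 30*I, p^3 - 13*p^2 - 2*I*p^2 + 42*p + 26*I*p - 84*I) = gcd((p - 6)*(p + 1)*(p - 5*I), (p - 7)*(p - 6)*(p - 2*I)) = p - 6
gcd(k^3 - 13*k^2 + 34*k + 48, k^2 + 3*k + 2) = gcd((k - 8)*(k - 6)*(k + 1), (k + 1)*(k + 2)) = k + 1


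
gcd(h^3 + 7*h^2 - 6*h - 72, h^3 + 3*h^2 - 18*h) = h^2 + 3*h - 18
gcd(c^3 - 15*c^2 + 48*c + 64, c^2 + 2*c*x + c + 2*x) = c + 1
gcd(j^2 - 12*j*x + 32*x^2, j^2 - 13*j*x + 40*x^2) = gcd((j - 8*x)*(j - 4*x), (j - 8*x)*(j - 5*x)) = -j + 8*x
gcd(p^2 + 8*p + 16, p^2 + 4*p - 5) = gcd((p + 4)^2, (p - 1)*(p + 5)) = 1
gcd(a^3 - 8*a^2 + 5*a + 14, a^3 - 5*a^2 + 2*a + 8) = a^2 - a - 2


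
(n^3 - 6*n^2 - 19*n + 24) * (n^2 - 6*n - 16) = n^5 - 12*n^4 + n^3 + 234*n^2 + 160*n - 384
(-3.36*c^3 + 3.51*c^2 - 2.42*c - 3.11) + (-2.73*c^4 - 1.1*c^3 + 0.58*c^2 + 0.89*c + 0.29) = -2.73*c^4 - 4.46*c^3 + 4.09*c^2 - 1.53*c - 2.82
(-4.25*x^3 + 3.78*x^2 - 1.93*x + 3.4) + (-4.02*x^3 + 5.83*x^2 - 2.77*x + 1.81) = -8.27*x^3 + 9.61*x^2 - 4.7*x + 5.21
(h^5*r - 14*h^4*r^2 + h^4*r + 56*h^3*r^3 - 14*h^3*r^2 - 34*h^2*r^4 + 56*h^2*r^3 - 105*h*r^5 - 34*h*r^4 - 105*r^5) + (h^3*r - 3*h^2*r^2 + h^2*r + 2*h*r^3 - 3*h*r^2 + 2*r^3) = h^5*r - 14*h^4*r^2 + h^4*r + 56*h^3*r^3 - 14*h^3*r^2 + h^3*r - 34*h^2*r^4 + 56*h^2*r^3 - 3*h^2*r^2 + h^2*r - 105*h*r^5 - 34*h*r^4 + 2*h*r^3 - 3*h*r^2 - 105*r^5 + 2*r^3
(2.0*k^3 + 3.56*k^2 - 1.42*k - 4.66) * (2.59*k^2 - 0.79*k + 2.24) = 5.18*k^5 + 7.6404*k^4 - 2.0102*k^3 - 2.9732*k^2 + 0.5006*k - 10.4384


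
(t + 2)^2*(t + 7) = t^3 + 11*t^2 + 32*t + 28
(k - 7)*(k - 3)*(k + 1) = k^3 - 9*k^2 + 11*k + 21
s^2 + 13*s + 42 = (s + 6)*(s + 7)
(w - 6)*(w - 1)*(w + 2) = w^3 - 5*w^2 - 8*w + 12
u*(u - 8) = u^2 - 8*u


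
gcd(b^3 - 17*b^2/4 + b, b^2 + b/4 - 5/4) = 1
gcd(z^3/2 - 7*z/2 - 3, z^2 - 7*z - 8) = z + 1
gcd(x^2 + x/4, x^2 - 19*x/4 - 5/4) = x + 1/4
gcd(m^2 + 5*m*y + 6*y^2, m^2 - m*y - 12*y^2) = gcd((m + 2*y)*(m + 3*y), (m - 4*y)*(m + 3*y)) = m + 3*y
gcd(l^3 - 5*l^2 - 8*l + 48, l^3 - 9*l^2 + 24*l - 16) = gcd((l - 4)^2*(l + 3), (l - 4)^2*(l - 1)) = l^2 - 8*l + 16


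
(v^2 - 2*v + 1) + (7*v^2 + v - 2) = 8*v^2 - v - 1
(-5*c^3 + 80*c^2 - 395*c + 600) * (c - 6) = -5*c^4 + 110*c^3 - 875*c^2 + 2970*c - 3600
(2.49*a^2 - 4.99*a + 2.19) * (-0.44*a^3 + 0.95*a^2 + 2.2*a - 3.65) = -1.0956*a^5 + 4.5611*a^4 - 0.2261*a^3 - 17.986*a^2 + 23.0315*a - 7.9935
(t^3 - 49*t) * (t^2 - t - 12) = t^5 - t^4 - 61*t^3 + 49*t^2 + 588*t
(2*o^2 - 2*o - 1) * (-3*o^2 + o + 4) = -6*o^4 + 8*o^3 + 9*o^2 - 9*o - 4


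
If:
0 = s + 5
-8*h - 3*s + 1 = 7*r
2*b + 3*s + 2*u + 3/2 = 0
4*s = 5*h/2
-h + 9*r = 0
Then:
No Solution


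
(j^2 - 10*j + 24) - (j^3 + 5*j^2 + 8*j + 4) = -j^3 - 4*j^2 - 18*j + 20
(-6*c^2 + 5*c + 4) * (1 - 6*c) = 36*c^3 - 36*c^2 - 19*c + 4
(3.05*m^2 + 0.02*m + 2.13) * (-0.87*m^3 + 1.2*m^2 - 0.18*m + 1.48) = -2.6535*m^5 + 3.6426*m^4 - 2.3781*m^3 + 7.0664*m^2 - 0.3538*m + 3.1524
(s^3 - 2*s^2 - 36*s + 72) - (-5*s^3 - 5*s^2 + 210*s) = 6*s^3 + 3*s^2 - 246*s + 72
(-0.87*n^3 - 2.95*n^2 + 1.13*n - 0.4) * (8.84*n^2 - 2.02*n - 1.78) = -7.6908*n^5 - 24.3206*n^4 + 17.4968*n^3 - 0.5676*n^2 - 1.2034*n + 0.712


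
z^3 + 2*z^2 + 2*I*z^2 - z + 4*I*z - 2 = (z + 2)*(z + I)^2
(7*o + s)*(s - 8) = 7*o*s - 56*o + s^2 - 8*s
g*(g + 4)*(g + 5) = g^3 + 9*g^2 + 20*g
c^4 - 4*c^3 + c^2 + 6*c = c*(c - 3)*(c - 2)*(c + 1)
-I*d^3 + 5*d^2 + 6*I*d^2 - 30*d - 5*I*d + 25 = (d - 5)*(d + 5*I)*(-I*d + I)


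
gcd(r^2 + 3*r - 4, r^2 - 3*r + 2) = r - 1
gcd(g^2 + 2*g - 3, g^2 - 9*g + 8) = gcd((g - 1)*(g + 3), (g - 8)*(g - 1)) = g - 1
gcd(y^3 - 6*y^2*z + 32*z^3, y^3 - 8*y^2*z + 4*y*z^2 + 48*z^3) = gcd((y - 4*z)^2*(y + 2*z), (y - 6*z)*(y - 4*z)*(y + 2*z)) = y^2 - 2*y*z - 8*z^2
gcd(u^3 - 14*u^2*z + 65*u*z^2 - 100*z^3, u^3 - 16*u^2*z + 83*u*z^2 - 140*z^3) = u^2 - 9*u*z + 20*z^2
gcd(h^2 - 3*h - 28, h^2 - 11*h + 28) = h - 7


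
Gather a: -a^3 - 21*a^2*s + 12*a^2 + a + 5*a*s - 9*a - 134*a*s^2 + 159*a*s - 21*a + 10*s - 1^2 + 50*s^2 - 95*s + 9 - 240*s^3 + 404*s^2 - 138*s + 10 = -a^3 + a^2*(12 - 21*s) + a*(-134*s^2 + 164*s - 29) - 240*s^3 + 454*s^2 - 223*s + 18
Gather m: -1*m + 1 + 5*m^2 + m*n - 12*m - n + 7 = 5*m^2 + m*(n - 13) - n + 8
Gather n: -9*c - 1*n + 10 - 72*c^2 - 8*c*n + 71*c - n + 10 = -72*c^2 + 62*c + n*(-8*c - 2) + 20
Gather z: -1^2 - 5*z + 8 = 7 - 5*z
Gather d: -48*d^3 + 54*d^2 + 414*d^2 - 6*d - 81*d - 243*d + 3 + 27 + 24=-48*d^3 + 468*d^2 - 330*d + 54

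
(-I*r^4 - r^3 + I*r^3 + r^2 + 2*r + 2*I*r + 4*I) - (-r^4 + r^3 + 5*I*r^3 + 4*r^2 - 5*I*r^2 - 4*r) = r^4 - I*r^4 - 2*r^3 - 4*I*r^3 - 3*r^2 + 5*I*r^2 + 6*r + 2*I*r + 4*I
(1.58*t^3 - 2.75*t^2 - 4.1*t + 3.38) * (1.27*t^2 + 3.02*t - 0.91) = 2.0066*t^5 + 1.2791*t^4 - 14.9498*t^3 - 5.5869*t^2 + 13.9386*t - 3.0758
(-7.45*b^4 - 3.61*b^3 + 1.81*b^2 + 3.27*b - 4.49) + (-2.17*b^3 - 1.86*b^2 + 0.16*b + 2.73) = -7.45*b^4 - 5.78*b^3 - 0.05*b^2 + 3.43*b - 1.76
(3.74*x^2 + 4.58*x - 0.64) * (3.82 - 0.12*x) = -0.4488*x^3 + 13.7372*x^2 + 17.5724*x - 2.4448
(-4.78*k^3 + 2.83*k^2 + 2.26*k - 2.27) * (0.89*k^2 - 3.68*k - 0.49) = -4.2542*k^5 + 20.1091*k^4 - 6.0608*k^3 - 11.7238*k^2 + 7.2462*k + 1.1123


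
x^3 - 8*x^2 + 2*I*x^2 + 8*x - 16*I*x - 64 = (x - 8)*(x - 2*I)*(x + 4*I)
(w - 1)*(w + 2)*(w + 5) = w^3 + 6*w^2 + 3*w - 10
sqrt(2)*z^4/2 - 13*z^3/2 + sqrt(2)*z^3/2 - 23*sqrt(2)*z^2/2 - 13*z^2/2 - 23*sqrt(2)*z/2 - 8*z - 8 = (z + 1)*(z - 8*sqrt(2))*(z + sqrt(2)/2)*(sqrt(2)*z/2 + 1)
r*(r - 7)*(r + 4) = r^3 - 3*r^2 - 28*r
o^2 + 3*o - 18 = (o - 3)*(o + 6)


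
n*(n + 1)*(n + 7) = n^3 + 8*n^2 + 7*n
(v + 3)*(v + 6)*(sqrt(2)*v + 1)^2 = 2*v^4 + 2*sqrt(2)*v^3 + 18*v^3 + 18*sqrt(2)*v^2 + 37*v^2 + 9*v + 36*sqrt(2)*v + 18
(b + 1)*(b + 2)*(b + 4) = b^3 + 7*b^2 + 14*b + 8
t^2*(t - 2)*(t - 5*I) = t^4 - 2*t^3 - 5*I*t^3 + 10*I*t^2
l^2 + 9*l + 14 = (l + 2)*(l + 7)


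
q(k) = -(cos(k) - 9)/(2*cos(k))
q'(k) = -(cos(k) - 9)*sin(k)/(2*cos(k)^2) + sin(k)/(2*cos(k))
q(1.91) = -14.02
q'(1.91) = 38.33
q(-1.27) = 14.69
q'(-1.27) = -48.96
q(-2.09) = -9.57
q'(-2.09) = -15.87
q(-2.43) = -6.44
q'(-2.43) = -5.12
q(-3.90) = -6.70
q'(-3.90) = 5.87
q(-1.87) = -15.77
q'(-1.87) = -49.49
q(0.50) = 4.63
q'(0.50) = 2.80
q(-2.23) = -7.85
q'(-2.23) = -9.48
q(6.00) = 4.19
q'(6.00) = -1.36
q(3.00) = -5.05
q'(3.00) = 0.65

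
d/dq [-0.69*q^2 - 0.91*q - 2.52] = -1.38*q - 0.91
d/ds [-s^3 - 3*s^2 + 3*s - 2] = -3*s^2 - 6*s + 3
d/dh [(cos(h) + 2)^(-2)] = 2*sin(h)/(cos(h) + 2)^3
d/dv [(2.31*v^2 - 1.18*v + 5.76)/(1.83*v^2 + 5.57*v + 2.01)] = (15.0261*v^2 - 11.7954*v - 34.455)/(3.3489*v^4 + 20.3862*v^3 + 38.3815*v^2 + 22.3914*v + 4.0401)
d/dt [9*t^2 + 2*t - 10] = 18*t + 2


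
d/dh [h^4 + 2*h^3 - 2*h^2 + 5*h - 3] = 4*h^3 + 6*h^2 - 4*h + 5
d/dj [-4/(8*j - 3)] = 32/(8*j - 3)^2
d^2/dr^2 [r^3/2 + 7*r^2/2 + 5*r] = 3*r + 7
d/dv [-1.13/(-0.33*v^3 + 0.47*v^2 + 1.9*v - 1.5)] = (-1.1187*v^2 + 1.0622*v + 2.147)/(0.33*v^3 - 0.47*v^2 - 1.9*v + 1.5)^2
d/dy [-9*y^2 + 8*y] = 8 - 18*y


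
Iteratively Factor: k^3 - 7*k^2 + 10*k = (k - 5)*(k^2 - 2*k) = k*(k - 5)*(k - 2)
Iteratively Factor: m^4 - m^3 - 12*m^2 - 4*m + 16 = (m - 1)*(m^3 - 12*m - 16) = (m - 1)*(m + 2)*(m^2 - 2*m - 8) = (m - 4)*(m - 1)*(m + 2)*(m + 2)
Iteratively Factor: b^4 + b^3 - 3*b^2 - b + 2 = (b - 1)*(b^3 + 2*b^2 - b - 2) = (b - 1)*(b + 2)*(b^2 - 1) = (b - 1)*(b + 1)*(b + 2)*(b - 1)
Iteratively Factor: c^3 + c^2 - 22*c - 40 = (c + 4)*(c^2 - 3*c - 10) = (c + 2)*(c + 4)*(c - 5)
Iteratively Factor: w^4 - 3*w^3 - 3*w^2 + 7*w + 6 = (w + 1)*(w^3 - 4*w^2 + w + 6) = (w + 1)^2*(w^2 - 5*w + 6) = (w - 3)*(w + 1)^2*(w - 2)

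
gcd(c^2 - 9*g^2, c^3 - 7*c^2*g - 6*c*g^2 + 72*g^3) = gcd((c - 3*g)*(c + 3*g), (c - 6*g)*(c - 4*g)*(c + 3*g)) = c + 3*g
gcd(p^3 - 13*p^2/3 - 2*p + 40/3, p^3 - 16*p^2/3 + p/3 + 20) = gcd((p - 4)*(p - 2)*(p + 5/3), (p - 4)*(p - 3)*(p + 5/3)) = p^2 - 7*p/3 - 20/3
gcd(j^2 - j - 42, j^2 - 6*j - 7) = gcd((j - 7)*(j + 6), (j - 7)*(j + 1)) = j - 7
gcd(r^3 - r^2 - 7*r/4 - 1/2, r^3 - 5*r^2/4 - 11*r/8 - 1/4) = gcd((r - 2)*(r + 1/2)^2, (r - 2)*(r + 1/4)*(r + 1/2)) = r^2 - 3*r/2 - 1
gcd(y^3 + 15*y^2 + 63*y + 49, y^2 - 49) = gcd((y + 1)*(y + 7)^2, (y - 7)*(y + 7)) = y + 7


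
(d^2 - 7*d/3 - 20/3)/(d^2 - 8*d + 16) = (d + 5/3)/(d - 4)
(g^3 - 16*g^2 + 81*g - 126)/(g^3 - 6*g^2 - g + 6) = (g^2 - 10*g + 21)/(g^2 - 1)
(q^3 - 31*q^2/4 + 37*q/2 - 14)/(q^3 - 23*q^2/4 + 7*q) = (q - 2)/q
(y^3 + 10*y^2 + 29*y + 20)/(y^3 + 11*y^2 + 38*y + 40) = (y + 1)/(y + 2)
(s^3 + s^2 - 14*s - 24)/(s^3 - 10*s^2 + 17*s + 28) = (s^2 + 5*s + 6)/(s^2 - 6*s - 7)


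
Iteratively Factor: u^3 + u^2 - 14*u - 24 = (u + 3)*(u^2 - 2*u - 8) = (u + 2)*(u + 3)*(u - 4)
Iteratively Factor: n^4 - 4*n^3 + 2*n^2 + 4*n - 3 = (n - 3)*(n^3 - n^2 - n + 1) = (n - 3)*(n - 1)*(n^2 - 1) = (n - 3)*(n - 1)*(n + 1)*(n - 1)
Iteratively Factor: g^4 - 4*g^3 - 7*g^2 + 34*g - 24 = (g - 4)*(g^3 - 7*g + 6) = (g - 4)*(g + 3)*(g^2 - 3*g + 2) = (g - 4)*(g - 1)*(g + 3)*(g - 2)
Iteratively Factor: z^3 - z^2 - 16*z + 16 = (z - 1)*(z^2 - 16) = (z - 1)*(z + 4)*(z - 4)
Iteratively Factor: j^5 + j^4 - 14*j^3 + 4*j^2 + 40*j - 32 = (j - 2)*(j^4 + 3*j^3 - 8*j^2 - 12*j + 16) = (j - 2)*(j - 1)*(j^3 + 4*j^2 - 4*j - 16) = (j - 2)*(j - 1)*(j + 2)*(j^2 + 2*j - 8) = (j - 2)^2*(j - 1)*(j + 2)*(j + 4)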